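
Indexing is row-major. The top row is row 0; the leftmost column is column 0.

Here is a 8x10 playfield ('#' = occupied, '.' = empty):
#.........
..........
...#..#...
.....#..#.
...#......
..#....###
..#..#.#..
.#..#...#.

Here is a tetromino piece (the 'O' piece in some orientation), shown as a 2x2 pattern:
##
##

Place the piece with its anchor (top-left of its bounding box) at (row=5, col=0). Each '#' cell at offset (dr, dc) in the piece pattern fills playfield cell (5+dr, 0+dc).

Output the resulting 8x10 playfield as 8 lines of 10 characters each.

Fill (5+0,0+0) = (5,0)
Fill (5+0,0+1) = (5,1)
Fill (5+1,0+0) = (6,0)
Fill (5+1,0+1) = (6,1)

Answer: #.........
..........
...#..#...
.....#..#.
...#......
###....###
###..#.#..
.#..#...#.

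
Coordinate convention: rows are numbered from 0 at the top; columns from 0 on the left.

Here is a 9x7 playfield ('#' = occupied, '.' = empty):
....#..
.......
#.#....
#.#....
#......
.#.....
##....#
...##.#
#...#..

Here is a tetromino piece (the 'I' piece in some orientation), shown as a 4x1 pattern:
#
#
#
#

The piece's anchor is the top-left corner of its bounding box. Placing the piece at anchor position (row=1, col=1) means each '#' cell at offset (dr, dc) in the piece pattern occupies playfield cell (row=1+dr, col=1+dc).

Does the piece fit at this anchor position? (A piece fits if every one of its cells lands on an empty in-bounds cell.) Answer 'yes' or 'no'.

Answer: yes

Derivation:
Check each piece cell at anchor (1, 1):
  offset (0,0) -> (1,1): empty -> OK
  offset (1,0) -> (2,1): empty -> OK
  offset (2,0) -> (3,1): empty -> OK
  offset (3,0) -> (4,1): empty -> OK
All cells valid: yes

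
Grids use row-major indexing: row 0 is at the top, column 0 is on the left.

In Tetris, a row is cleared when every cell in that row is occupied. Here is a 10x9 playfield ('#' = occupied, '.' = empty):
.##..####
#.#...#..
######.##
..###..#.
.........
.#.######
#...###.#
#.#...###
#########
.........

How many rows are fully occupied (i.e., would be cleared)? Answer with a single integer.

Answer: 1

Derivation:
Check each row:
  row 0: 3 empty cells -> not full
  row 1: 6 empty cells -> not full
  row 2: 1 empty cell -> not full
  row 3: 5 empty cells -> not full
  row 4: 9 empty cells -> not full
  row 5: 2 empty cells -> not full
  row 6: 4 empty cells -> not full
  row 7: 4 empty cells -> not full
  row 8: 0 empty cells -> FULL (clear)
  row 9: 9 empty cells -> not full
Total rows cleared: 1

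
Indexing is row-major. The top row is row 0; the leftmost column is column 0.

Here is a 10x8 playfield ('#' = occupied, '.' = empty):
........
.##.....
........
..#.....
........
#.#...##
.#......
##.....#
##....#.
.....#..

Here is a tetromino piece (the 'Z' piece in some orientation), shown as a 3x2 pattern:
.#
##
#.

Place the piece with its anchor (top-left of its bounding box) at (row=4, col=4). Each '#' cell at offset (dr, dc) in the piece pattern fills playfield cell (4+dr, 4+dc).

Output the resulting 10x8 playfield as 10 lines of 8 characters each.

Fill (4+0,4+1) = (4,5)
Fill (4+1,4+0) = (5,4)
Fill (4+1,4+1) = (5,5)
Fill (4+2,4+0) = (6,4)

Answer: ........
.##.....
........
..#.....
.....#..
#.#.####
.#..#...
##.....#
##....#.
.....#..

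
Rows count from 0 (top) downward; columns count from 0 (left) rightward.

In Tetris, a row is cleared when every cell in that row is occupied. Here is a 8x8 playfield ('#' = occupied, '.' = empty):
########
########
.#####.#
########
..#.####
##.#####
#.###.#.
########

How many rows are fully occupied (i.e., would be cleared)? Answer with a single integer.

Check each row:
  row 0: 0 empty cells -> FULL (clear)
  row 1: 0 empty cells -> FULL (clear)
  row 2: 2 empty cells -> not full
  row 3: 0 empty cells -> FULL (clear)
  row 4: 3 empty cells -> not full
  row 5: 1 empty cell -> not full
  row 6: 3 empty cells -> not full
  row 7: 0 empty cells -> FULL (clear)
Total rows cleared: 4

Answer: 4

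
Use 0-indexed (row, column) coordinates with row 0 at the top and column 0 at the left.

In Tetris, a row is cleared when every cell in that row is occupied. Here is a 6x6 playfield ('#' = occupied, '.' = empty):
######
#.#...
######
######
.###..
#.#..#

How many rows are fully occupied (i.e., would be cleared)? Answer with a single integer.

Check each row:
  row 0: 0 empty cells -> FULL (clear)
  row 1: 4 empty cells -> not full
  row 2: 0 empty cells -> FULL (clear)
  row 3: 0 empty cells -> FULL (clear)
  row 4: 3 empty cells -> not full
  row 5: 3 empty cells -> not full
Total rows cleared: 3

Answer: 3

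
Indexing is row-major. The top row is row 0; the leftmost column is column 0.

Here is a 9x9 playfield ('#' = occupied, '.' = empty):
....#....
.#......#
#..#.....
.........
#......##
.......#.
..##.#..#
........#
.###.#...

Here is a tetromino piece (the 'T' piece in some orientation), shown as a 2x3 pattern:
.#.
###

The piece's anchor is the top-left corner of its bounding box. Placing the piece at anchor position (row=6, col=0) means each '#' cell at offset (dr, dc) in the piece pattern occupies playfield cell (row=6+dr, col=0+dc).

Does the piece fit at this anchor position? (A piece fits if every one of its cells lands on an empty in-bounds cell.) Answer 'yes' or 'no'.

Check each piece cell at anchor (6, 0):
  offset (0,1) -> (6,1): empty -> OK
  offset (1,0) -> (7,0): empty -> OK
  offset (1,1) -> (7,1): empty -> OK
  offset (1,2) -> (7,2): empty -> OK
All cells valid: yes

Answer: yes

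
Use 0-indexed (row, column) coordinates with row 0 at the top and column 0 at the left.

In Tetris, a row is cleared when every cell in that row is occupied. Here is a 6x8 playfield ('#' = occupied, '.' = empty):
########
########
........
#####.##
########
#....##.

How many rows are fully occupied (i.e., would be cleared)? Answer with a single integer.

Answer: 3

Derivation:
Check each row:
  row 0: 0 empty cells -> FULL (clear)
  row 1: 0 empty cells -> FULL (clear)
  row 2: 8 empty cells -> not full
  row 3: 1 empty cell -> not full
  row 4: 0 empty cells -> FULL (clear)
  row 5: 5 empty cells -> not full
Total rows cleared: 3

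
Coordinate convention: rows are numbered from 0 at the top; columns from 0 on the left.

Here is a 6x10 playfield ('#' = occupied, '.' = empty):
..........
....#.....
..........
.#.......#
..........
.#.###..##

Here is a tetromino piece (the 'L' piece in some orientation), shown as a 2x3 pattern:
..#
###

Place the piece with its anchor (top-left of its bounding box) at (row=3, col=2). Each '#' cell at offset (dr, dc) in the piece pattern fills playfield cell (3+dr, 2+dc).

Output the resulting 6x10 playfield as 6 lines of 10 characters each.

Answer: ..........
....#.....
..........
.#..#....#
..###.....
.#.###..##

Derivation:
Fill (3+0,2+2) = (3,4)
Fill (3+1,2+0) = (4,2)
Fill (3+1,2+1) = (4,3)
Fill (3+1,2+2) = (4,4)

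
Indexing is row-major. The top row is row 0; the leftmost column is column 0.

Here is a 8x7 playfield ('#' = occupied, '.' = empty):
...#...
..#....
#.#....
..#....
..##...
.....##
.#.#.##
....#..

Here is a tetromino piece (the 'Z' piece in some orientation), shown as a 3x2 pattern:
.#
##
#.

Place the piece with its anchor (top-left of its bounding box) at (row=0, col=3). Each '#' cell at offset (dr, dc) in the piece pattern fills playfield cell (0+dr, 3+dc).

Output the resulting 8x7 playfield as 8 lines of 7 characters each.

Answer: ...##..
..###..
#.##...
..#....
..##...
.....##
.#.#.##
....#..

Derivation:
Fill (0+0,3+1) = (0,4)
Fill (0+1,3+0) = (1,3)
Fill (0+1,3+1) = (1,4)
Fill (0+2,3+0) = (2,3)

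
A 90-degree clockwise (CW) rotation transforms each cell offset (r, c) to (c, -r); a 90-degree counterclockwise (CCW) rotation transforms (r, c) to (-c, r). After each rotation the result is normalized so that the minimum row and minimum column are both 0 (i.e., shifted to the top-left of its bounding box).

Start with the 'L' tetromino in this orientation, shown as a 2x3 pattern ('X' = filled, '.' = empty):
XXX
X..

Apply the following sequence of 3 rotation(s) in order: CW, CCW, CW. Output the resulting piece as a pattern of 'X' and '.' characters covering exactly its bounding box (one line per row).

Start:
XXX
X..
After rotation 1 (CW):
XX
.X
.X
After rotation 2 (CCW):
XXX
X..
After rotation 3 (CW):
XX
.X
.X

Answer: XX
.X
.X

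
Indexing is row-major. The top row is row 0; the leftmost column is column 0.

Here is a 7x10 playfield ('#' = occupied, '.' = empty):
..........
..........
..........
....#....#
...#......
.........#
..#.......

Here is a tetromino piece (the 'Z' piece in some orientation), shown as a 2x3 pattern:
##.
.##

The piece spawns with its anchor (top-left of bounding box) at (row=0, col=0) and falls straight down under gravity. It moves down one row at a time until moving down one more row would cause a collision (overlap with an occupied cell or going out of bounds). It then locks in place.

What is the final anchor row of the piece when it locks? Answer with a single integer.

Spawn at (row=0, col=0). Try each row:
  row 0: fits
  row 1: fits
  row 2: fits
  row 3: fits
  row 4: fits
  row 5: blocked -> lock at row 4

Answer: 4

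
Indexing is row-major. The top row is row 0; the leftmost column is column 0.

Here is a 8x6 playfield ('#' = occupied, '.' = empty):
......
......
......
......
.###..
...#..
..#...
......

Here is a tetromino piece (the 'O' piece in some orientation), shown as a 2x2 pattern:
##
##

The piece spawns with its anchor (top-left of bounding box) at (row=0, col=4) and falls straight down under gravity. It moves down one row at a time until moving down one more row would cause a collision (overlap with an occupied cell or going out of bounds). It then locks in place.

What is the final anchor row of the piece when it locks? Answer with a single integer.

Answer: 6

Derivation:
Spawn at (row=0, col=4). Try each row:
  row 0: fits
  row 1: fits
  row 2: fits
  row 3: fits
  row 4: fits
  row 5: fits
  row 6: fits
  row 7: blocked -> lock at row 6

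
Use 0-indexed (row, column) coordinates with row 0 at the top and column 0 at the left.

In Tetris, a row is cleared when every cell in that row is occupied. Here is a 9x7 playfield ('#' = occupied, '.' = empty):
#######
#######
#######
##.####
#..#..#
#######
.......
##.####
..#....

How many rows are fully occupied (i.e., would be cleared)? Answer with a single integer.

Check each row:
  row 0: 0 empty cells -> FULL (clear)
  row 1: 0 empty cells -> FULL (clear)
  row 2: 0 empty cells -> FULL (clear)
  row 3: 1 empty cell -> not full
  row 4: 4 empty cells -> not full
  row 5: 0 empty cells -> FULL (clear)
  row 6: 7 empty cells -> not full
  row 7: 1 empty cell -> not full
  row 8: 6 empty cells -> not full
Total rows cleared: 4

Answer: 4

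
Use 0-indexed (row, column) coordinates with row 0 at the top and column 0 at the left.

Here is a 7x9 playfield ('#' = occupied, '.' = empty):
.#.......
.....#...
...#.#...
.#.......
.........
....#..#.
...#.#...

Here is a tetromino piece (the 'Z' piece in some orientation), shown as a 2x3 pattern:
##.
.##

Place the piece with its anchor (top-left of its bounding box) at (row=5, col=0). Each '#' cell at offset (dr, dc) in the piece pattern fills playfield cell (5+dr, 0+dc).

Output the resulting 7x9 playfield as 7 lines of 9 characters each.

Answer: .#.......
.....#...
...#.#...
.#.......
.........
##..#..#.
.###.#...

Derivation:
Fill (5+0,0+0) = (5,0)
Fill (5+0,0+1) = (5,1)
Fill (5+1,0+1) = (6,1)
Fill (5+1,0+2) = (6,2)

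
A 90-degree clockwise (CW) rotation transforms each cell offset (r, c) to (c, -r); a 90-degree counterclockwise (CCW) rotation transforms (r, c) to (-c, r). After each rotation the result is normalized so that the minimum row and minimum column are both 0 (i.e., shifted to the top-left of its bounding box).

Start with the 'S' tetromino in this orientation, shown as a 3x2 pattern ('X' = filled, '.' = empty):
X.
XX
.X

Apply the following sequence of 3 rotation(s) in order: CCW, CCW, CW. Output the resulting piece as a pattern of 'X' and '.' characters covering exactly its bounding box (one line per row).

Start:
X.
XX
.X
After rotation 1 (CCW):
.XX
XX.
After rotation 2 (CCW):
X.
XX
.X
After rotation 3 (CW):
.XX
XX.

Answer: .XX
XX.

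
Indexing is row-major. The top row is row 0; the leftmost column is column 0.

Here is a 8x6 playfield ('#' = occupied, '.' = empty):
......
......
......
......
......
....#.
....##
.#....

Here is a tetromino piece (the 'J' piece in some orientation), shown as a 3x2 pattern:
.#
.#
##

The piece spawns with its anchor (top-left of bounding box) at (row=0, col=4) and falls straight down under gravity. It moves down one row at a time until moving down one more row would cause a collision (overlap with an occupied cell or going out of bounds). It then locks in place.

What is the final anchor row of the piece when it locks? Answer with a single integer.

Answer: 2

Derivation:
Spawn at (row=0, col=4). Try each row:
  row 0: fits
  row 1: fits
  row 2: fits
  row 3: blocked -> lock at row 2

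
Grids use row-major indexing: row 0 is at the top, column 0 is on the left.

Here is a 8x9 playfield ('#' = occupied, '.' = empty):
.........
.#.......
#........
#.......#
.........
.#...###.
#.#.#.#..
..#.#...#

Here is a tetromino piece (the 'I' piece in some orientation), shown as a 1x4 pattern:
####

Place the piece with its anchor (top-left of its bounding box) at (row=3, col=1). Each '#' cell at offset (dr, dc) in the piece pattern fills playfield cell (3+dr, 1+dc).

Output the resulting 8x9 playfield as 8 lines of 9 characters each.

Answer: .........
.#.......
#........
#####...#
.........
.#...###.
#.#.#.#..
..#.#...#

Derivation:
Fill (3+0,1+0) = (3,1)
Fill (3+0,1+1) = (3,2)
Fill (3+0,1+2) = (3,3)
Fill (3+0,1+3) = (3,4)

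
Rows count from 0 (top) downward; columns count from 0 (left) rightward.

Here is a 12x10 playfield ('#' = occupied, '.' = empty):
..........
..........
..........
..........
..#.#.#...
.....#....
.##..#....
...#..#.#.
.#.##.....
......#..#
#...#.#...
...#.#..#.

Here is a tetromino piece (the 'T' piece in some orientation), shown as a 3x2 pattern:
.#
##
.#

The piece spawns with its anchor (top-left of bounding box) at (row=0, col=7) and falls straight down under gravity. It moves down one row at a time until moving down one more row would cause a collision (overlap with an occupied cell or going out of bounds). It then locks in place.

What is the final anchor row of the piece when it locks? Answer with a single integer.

Answer: 4

Derivation:
Spawn at (row=0, col=7). Try each row:
  row 0: fits
  row 1: fits
  row 2: fits
  row 3: fits
  row 4: fits
  row 5: blocked -> lock at row 4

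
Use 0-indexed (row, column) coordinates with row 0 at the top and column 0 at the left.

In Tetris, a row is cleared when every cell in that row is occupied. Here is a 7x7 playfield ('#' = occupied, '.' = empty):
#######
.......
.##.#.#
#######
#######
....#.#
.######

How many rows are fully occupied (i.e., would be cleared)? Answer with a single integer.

Check each row:
  row 0: 0 empty cells -> FULL (clear)
  row 1: 7 empty cells -> not full
  row 2: 3 empty cells -> not full
  row 3: 0 empty cells -> FULL (clear)
  row 4: 0 empty cells -> FULL (clear)
  row 5: 5 empty cells -> not full
  row 6: 1 empty cell -> not full
Total rows cleared: 3

Answer: 3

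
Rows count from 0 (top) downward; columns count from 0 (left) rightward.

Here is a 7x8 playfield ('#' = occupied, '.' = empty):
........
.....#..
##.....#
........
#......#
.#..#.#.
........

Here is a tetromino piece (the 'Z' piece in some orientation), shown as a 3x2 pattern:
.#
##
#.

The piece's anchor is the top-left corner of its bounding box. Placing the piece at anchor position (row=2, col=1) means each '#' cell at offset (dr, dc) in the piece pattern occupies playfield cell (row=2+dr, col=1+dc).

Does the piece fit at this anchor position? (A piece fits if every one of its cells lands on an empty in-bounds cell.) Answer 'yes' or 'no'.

Check each piece cell at anchor (2, 1):
  offset (0,1) -> (2,2): empty -> OK
  offset (1,0) -> (3,1): empty -> OK
  offset (1,1) -> (3,2): empty -> OK
  offset (2,0) -> (4,1): empty -> OK
All cells valid: yes

Answer: yes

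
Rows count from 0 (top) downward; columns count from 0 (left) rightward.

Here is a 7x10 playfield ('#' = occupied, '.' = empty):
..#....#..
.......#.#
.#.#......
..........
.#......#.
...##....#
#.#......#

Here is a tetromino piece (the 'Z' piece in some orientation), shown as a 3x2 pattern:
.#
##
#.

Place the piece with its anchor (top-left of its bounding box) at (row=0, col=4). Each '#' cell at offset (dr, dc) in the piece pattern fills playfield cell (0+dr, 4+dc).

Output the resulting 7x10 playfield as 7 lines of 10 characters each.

Answer: ..#..#.#..
....##.#.#
.#.##.....
..........
.#......#.
...##....#
#.#......#

Derivation:
Fill (0+0,4+1) = (0,5)
Fill (0+1,4+0) = (1,4)
Fill (0+1,4+1) = (1,5)
Fill (0+2,4+0) = (2,4)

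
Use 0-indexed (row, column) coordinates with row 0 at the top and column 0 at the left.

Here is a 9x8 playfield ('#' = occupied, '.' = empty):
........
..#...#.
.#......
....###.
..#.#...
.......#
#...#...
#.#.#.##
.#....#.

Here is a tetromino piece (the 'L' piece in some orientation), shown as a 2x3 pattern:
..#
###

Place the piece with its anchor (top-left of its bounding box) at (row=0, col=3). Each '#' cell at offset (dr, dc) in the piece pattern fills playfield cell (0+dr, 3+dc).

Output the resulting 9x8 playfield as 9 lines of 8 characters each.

Fill (0+0,3+2) = (0,5)
Fill (0+1,3+0) = (1,3)
Fill (0+1,3+1) = (1,4)
Fill (0+1,3+2) = (1,5)

Answer: .....#..
..#####.
.#......
....###.
..#.#...
.......#
#...#...
#.#.#.##
.#....#.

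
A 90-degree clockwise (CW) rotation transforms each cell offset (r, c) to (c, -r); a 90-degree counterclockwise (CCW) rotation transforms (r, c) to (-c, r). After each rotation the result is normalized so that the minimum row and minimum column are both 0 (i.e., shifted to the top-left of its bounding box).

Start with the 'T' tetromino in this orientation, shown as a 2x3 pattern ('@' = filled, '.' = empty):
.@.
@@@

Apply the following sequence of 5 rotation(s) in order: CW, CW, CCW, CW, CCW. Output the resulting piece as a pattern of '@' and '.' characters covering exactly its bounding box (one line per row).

Start:
.@.
@@@
After rotation 1 (CW):
@.
@@
@.
After rotation 2 (CW):
@@@
.@.
After rotation 3 (CCW):
@.
@@
@.
After rotation 4 (CW):
@@@
.@.
After rotation 5 (CCW):
@.
@@
@.

Answer: @.
@@
@.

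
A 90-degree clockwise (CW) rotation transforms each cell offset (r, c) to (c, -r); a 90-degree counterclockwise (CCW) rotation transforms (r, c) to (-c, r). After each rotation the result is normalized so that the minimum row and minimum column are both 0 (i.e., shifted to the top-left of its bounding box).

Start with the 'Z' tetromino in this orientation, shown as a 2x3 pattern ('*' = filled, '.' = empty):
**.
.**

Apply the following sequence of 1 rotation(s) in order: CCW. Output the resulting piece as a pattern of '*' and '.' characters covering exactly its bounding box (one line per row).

Start:
**.
.**
After rotation 1 (CCW):
.*
**
*.

Answer: .*
**
*.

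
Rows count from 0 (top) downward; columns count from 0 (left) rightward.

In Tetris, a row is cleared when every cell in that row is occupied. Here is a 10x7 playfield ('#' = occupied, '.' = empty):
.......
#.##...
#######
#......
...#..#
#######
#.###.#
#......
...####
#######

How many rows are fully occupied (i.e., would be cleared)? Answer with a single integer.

Answer: 3

Derivation:
Check each row:
  row 0: 7 empty cells -> not full
  row 1: 4 empty cells -> not full
  row 2: 0 empty cells -> FULL (clear)
  row 3: 6 empty cells -> not full
  row 4: 5 empty cells -> not full
  row 5: 0 empty cells -> FULL (clear)
  row 6: 2 empty cells -> not full
  row 7: 6 empty cells -> not full
  row 8: 3 empty cells -> not full
  row 9: 0 empty cells -> FULL (clear)
Total rows cleared: 3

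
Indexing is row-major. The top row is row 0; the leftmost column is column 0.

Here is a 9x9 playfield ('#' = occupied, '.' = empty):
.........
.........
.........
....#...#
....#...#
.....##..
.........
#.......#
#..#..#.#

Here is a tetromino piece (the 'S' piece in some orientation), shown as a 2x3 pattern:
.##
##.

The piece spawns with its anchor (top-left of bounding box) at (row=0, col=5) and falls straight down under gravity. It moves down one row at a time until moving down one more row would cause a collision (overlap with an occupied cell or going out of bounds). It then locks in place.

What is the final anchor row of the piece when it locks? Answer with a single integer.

Spawn at (row=0, col=5). Try each row:
  row 0: fits
  row 1: fits
  row 2: fits
  row 3: fits
  row 4: blocked -> lock at row 3

Answer: 3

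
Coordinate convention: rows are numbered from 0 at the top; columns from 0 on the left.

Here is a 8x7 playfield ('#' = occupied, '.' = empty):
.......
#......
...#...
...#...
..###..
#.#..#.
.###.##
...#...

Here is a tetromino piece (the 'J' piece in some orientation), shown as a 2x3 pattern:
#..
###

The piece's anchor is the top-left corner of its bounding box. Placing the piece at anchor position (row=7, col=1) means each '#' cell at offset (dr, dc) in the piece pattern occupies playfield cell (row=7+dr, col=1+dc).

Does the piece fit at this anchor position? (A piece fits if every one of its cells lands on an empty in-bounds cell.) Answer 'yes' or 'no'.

Answer: no

Derivation:
Check each piece cell at anchor (7, 1):
  offset (0,0) -> (7,1): empty -> OK
  offset (1,0) -> (8,1): out of bounds -> FAIL
  offset (1,1) -> (8,2): out of bounds -> FAIL
  offset (1,2) -> (8,3): out of bounds -> FAIL
All cells valid: no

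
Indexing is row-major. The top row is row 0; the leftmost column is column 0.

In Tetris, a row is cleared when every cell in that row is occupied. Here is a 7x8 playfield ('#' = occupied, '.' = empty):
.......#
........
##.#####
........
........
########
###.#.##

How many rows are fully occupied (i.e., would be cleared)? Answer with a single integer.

Answer: 1

Derivation:
Check each row:
  row 0: 7 empty cells -> not full
  row 1: 8 empty cells -> not full
  row 2: 1 empty cell -> not full
  row 3: 8 empty cells -> not full
  row 4: 8 empty cells -> not full
  row 5: 0 empty cells -> FULL (clear)
  row 6: 2 empty cells -> not full
Total rows cleared: 1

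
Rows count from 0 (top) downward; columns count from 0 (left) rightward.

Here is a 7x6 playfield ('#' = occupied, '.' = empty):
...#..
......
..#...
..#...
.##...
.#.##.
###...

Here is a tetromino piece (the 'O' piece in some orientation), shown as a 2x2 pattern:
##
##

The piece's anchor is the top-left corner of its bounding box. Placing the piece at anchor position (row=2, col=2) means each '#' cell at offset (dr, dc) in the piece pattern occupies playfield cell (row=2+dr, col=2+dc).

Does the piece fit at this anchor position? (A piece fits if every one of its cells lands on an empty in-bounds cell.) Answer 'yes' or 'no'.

Answer: no

Derivation:
Check each piece cell at anchor (2, 2):
  offset (0,0) -> (2,2): occupied ('#') -> FAIL
  offset (0,1) -> (2,3): empty -> OK
  offset (1,0) -> (3,2): occupied ('#') -> FAIL
  offset (1,1) -> (3,3): empty -> OK
All cells valid: no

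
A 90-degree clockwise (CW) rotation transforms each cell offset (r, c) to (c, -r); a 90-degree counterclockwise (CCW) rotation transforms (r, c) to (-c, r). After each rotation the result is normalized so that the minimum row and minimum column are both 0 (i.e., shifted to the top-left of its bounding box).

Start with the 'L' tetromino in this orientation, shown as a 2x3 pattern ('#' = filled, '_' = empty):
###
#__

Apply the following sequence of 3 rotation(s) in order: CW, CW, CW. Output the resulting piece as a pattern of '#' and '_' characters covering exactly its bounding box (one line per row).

Start:
###
#__
After rotation 1 (CW):
##
_#
_#
After rotation 2 (CW):
__#
###
After rotation 3 (CW):
#_
#_
##

Answer: #_
#_
##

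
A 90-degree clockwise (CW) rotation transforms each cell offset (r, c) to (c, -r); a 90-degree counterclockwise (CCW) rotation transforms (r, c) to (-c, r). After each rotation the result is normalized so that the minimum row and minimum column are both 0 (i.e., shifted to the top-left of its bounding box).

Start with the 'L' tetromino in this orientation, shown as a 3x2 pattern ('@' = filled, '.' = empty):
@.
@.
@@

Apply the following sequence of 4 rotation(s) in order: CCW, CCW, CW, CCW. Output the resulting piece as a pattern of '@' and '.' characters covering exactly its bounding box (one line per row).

Start:
@.
@.
@@
After rotation 1 (CCW):
..@
@@@
After rotation 2 (CCW):
@@
.@
.@
After rotation 3 (CW):
..@
@@@
After rotation 4 (CCW):
@@
.@
.@

Answer: @@
.@
.@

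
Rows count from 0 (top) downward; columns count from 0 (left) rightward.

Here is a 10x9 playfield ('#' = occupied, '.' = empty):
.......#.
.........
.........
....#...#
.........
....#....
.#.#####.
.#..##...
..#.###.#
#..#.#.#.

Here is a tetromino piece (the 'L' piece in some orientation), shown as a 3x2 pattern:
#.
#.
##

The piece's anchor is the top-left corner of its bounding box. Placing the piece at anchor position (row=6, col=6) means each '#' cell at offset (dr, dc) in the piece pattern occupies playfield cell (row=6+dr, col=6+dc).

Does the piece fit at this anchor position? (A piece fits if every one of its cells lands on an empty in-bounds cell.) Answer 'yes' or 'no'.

Check each piece cell at anchor (6, 6):
  offset (0,0) -> (6,6): occupied ('#') -> FAIL
  offset (1,0) -> (7,6): empty -> OK
  offset (2,0) -> (8,6): occupied ('#') -> FAIL
  offset (2,1) -> (8,7): empty -> OK
All cells valid: no

Answer: no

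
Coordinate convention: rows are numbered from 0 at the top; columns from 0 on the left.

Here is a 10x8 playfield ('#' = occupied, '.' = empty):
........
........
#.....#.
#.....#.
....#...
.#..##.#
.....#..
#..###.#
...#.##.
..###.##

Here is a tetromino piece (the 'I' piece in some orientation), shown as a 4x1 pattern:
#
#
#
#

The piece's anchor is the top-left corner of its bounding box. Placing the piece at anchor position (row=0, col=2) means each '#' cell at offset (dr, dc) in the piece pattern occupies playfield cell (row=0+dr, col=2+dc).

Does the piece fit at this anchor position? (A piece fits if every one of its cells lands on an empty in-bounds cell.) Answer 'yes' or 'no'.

Answer: yes

Derivation:
Check each piece cell at anchor (0, 2):
  offset (0,0) -> (0,2): empty -> OK
  offset (1,0) -> (1,2): empty -> OK
  offset (2,0) -> (2,2): empty -> OK
  offset (3,0) -> (3,2): empty -> OK
All cells valid: yes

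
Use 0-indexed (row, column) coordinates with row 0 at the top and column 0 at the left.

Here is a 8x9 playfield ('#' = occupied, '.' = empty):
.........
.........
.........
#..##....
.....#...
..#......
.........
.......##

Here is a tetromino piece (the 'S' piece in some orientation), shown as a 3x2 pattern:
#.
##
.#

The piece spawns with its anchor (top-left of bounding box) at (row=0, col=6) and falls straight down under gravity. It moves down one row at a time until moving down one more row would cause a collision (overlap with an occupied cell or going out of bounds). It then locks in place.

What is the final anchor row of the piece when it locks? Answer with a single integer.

Spawn at (row=0, col=6). Try each row:
  row 0: fits
  row 1: fits
  row 2: fits
  row 3: fits
  row 4: fits
  row 5: blocked -> lock at row 4

Answer: 4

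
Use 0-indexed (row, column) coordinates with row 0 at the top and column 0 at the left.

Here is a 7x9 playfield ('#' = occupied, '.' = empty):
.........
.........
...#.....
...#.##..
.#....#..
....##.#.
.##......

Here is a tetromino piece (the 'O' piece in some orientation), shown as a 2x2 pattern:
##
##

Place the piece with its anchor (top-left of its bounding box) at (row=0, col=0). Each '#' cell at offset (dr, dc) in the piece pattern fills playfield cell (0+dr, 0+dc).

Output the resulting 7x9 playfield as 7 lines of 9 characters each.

Fill (0+0,0+0) = (0,0)
Fill (0+0,0+1) = (0,1)
Fill (0+1,0+0) = (1,0)
Fill (0+1,0+1) = (1,1)

Answer: ##.......
##.......
...#.....
...#.##..
.#....#..
....##.#.
.##......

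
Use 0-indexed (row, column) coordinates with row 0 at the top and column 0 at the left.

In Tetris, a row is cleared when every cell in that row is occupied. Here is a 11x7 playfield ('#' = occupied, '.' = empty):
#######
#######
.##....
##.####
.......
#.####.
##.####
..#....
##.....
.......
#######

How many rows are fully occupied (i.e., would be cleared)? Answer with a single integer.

Answer: 3

Derivation:
Check each row:
  row 0: 0 empty cells -> FULL (clear)
  row 1: 0 empty cells -> FULL (clear)
  row 2: 5 empty cells -> not full
  row 3: 1 empty cell -> not full
  row 4: 7 empty cells -> not full
  row 5: 2 empty cells -> not full
  row 6: 1 empty cell -> not full
  row 7: 6 empty cells -> not full
  row 8: 5 empty cells -> not full
  row 9: 7 empty cells -> not full
  row 10: 0 empty cells -> FULL (clear)
Total rows cleared: 3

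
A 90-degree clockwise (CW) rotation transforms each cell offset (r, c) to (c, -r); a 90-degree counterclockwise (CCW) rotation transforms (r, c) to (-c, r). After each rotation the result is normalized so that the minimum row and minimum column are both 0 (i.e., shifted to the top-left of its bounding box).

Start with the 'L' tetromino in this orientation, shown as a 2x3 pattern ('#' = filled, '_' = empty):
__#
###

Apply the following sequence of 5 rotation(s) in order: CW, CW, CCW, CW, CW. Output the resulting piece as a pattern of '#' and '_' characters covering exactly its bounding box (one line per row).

Answer: ##
_#
_#

Derivation:
Start:
__#
###
After rotation 1 (CW):
#_
#_
##
After rotation 2 (CW):
###
#__
After rotation 3 (CCW):
#_
#_
##
After rotation 4 (CW):
###
#__
After rotation 5 (CW):
##
_#
_#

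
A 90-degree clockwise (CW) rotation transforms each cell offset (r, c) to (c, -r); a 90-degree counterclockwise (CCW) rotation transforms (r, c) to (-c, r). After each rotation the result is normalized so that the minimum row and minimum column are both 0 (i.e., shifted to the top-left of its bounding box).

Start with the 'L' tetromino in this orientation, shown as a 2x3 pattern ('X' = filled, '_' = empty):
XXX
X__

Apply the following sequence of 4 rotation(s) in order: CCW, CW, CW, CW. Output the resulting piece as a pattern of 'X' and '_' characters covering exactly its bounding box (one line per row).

Start:
XXX
X__
After rotation 1 (CCW):
X_
X_
XX
After rotation 2 (CW):
XXX
X__
After rotation 3 (CW):
XX
_X
_X
After rotation 4 (CW):
__X
XXX

Answer: __X
XXX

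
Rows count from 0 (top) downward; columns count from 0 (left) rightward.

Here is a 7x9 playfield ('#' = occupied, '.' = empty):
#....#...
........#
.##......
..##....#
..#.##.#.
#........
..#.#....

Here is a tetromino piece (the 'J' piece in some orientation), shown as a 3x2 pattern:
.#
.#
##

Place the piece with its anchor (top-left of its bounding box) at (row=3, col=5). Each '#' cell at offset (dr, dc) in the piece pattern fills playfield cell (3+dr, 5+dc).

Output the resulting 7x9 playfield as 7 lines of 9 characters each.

Answer: #....#...
........#
.##......
..##..#.#
..#.####.
#....##..
..#.#....

Derivation:
Fill (3+0,5+1) = (3,6)
Fill (3+1,5+1) = (4,6)
Fill (3+2,5+0) = (5,5)
Fill (3+2,5+1) = (5,6)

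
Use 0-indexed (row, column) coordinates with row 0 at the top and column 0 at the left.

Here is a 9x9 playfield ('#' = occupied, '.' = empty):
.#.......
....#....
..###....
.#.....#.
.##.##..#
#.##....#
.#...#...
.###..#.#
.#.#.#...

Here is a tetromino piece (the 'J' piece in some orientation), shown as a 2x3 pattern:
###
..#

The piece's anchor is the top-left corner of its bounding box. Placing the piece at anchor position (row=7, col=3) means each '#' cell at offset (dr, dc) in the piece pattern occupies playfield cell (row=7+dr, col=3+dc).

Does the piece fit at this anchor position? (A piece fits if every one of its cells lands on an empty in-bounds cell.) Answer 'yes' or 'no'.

Answer: no

Derivation:
Check each piece cell at anchor (7, 3):
  offset (0,0) -> (7,3): occupied ('#') -> FAIL
  offset (0,1) -> (7,4): empty -> OK
  offset (0,2) -> (7,5): empty -> OK
  offset (1,2) -> (8,5): occupied ('#') -> FAIL
All cells valid: no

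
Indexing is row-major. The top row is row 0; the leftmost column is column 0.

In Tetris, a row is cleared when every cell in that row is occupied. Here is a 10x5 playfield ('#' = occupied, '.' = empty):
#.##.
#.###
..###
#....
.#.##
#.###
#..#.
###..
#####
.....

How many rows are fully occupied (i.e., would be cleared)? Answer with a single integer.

Check each row:
  row 0: 2 empty cells -> not full
  row 1: 1 empty cell -> not full
  row 2: 2 empty cells -> not full
  row 3: 4 empty cells -> not full
  row 4: 2 empty cells -> not full
  row 5: 1 empty cell -> not full
  row 6: 3 empty cells -> not full
  row 7: 2 empty cells -> not full
  row 8: 0 empty cells -> FULL (clear)
  row 9: 5 empty cells -> not full
Total rows cleared: 1

Answer: 1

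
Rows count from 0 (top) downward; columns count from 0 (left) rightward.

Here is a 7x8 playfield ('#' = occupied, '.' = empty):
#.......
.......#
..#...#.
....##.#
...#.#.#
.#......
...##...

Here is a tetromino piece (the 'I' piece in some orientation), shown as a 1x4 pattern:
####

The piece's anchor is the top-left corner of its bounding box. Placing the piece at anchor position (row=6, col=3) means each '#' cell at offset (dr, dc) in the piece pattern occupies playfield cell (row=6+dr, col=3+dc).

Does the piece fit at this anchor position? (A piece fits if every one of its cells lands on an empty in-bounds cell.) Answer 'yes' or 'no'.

Check each piece cell at anchor (6, 3):
  offset (0,0) -> (6,3): occupied ('#') -> FAIL
  offset (0,1) -> (6,4): occupied ('#') -> FAIL
  offset (0,2) -> (6,5): empty -> OK
  offset (0,3) -> (6,6): empty -> OK
All cells valid: no

Answer: no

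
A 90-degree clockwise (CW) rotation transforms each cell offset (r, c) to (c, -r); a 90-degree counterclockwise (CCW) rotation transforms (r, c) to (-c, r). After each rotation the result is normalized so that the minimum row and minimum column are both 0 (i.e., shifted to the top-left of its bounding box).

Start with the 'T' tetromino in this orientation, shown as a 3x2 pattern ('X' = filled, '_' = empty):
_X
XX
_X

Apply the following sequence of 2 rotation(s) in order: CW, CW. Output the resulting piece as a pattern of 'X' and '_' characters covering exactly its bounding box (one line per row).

Start:
_X
XX
_X
After rotation 1 (CW):
_X_
XXX
After rotation 2 (CW):
X_
XX
X_

Answer: X_
XX
X_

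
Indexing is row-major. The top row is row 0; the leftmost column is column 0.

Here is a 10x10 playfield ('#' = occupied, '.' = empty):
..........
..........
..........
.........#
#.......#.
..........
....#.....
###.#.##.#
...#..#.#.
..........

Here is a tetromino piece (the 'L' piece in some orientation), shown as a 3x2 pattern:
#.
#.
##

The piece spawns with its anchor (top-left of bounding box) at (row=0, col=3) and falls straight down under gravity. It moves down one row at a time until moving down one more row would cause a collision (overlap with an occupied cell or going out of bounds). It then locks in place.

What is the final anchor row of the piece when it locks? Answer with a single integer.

Answer: 3

Derivation:
Spawn at (row=0, col=3). Try each row:
  row 0: fits
  row 1: fits
  row 2: fits
  row 3: fits
  row 4: blocked -> lock at row 3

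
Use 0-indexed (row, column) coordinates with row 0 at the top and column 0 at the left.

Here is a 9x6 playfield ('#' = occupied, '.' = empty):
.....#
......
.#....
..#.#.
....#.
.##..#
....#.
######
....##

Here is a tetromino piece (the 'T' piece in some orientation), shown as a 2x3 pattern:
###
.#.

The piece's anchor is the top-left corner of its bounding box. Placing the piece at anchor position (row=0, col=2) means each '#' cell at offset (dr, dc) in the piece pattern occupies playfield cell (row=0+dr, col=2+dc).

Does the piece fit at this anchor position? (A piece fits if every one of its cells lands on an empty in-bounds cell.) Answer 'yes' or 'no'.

Answer: yes

Derivation:
Check each piece cell at anchor (0, 2):
  offset (0,0) -> (0,2): empty -> OK
  offset (0,1) -> (0,3): empty -> OK
  offset (0,2) -> (0,4): empty -> OK
  offset (1,1) -> (1,3): empty -> OK
All cells valid: yes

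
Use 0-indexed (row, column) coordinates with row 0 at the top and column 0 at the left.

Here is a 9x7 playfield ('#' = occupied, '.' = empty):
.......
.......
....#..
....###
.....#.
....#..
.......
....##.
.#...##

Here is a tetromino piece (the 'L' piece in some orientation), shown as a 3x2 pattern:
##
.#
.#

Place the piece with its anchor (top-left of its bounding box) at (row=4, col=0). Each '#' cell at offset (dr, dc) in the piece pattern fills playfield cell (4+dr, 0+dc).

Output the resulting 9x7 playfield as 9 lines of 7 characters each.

Answer: .......
.......
....#..
....###
##...#.
.#..#..
.#.....
....##.
.#...##

Derivation:
Fill (4+0,0+0) = (4,0)
Fill (4+0,0+1) = (4,1)
Fill (4+1,0+1) = (5,1)
Fill (4+2,0+1) = (6,1)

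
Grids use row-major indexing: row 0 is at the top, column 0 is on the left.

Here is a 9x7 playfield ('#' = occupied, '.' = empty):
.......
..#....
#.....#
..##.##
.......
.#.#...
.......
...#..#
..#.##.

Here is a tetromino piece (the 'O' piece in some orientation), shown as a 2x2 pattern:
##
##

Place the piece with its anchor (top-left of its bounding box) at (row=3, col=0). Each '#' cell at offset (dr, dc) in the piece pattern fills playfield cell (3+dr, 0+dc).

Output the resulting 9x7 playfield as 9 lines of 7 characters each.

Fill (3+0,0+0) = (3,0)
Fill (3+0,0+1) = (3,1)
Fill (3+1,0+0) = (4,0)
Fill (3+1,0+1) = (4,1)

Answer: .......
..#....
#.....#
####.##
##.....
.#.#...
.......
...#..#
..#.##.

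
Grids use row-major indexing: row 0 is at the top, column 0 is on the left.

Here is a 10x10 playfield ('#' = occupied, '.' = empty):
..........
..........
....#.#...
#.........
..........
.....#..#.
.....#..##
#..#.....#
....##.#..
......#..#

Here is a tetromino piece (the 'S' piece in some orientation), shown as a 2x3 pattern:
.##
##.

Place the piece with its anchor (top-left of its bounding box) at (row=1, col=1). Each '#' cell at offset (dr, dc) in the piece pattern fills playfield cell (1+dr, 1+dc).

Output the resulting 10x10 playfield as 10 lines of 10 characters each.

Fill (1+0,1+1) = (1,2)
Fill (1+0,1+2) = (1,3)
Fill (1+1,1+0) = (2,1)
Fill (1+1,1+1) = (2,2)

Answer: ..........
..##......
.##.#.#...
#.........
..........
.....#..#.
.....#..##
#..#.....#
....##.#..
......#..#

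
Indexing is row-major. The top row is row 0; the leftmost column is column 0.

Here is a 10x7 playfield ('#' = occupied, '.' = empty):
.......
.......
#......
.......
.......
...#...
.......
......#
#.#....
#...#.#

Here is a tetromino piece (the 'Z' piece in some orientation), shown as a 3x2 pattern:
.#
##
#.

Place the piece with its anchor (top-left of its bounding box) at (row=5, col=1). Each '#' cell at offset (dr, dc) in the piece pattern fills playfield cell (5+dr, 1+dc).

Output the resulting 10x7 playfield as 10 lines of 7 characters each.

Fill (5+0,1+1) = (5,2)
Fill (5+1,1+0) = (6,1)
Fill (5+1,1+1) = (6,2)
Fill (5+2,1+0) = (7,1)

Answer: .......
.......
#......
.......
.......
..##...
.##....
.#....#
#.#....
#...#.#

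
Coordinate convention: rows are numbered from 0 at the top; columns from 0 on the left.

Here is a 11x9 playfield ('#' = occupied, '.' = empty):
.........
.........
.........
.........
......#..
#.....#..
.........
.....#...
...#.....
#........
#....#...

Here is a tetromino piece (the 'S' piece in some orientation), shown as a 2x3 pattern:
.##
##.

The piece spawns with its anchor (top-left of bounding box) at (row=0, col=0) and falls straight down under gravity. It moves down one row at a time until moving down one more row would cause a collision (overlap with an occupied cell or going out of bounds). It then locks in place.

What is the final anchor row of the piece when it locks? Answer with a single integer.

Answer: 3

Derivation:
Spawn at (row=0, col=0). Try each row:
  row 0: fits
  row 1: fits
  row 2: fits
  row 3: fits
  row 4: blocked -> lock at row 3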